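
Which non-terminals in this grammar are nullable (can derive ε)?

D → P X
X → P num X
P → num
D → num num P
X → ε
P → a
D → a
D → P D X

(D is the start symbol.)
{ 'X' }

ε-productions: X → ε
So X is immediately nullable.
No further non-terminal can be added: every production for the remaining non-terminals contains a terminal or a non-nullable non-terminal.
Nullable = { 'X' }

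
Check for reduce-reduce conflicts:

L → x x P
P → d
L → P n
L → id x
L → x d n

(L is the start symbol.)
Augment with L' → L and build the canonical LR(0) collection (I0 = CLOSURE({[L' → . L]}), then GOTO on every symbol after a dot until no new states appear). It has 12 states:
  I0: { [L → . P n], [L → . id x], [L → . x d n], [L → . x x P], [L' → . L], [P → . d] }  — shift
  I1: { [L' → L .] }  — accept
  I2: { [L → P . n] }  — shift
  I3: { [P → d .] }  — reduce
  I4: { [L → id . x] }  — shift
  I5: { [L → x . d n], [L → x . x P] }  — shift
  I6: { [L → x d . n] }  — shift
  I7: { [L → x x . P], [P → . d] }  — shift
  I8: { [L → x x P .] }  — reduce
  I9: { [L → x d n .] }  — reduce
  I10: { [L → id x .] }  — reduce
  I11: { [L → P n .] }  — reduce

No state contains more than one complete item.

Answer: No reduce-reduce conflicts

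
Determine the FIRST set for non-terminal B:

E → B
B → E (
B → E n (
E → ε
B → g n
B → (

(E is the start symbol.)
FIRST sets of the other non-terminals involved (by the same procedure, iterated to a fixed point):
  FIRST(E) = { '(', 'g', 'n', ε }

From B → E (:
  - E is a non-terminal: add FIRST(E) \ {ε} = { '(', 'g', 'n' }
    E is nullable, so continue to the next symbol
  - '(' is a terminal: add '(' and stop
From B → E n (:
  - E is a non-terminal: add FIRST(E) \ {ε} = { '(', 'g', 'n' }
    E is nullable, so continue to the next symbol
  - n is a terminal: add 'n' and stop
From B → g n:
  - g is a terminal: add 'g' and stop
From B → (:
  - '(' is a terminal: add '(' and stop

Collecting: FIRST(B) = { '(', 'g', 'n' }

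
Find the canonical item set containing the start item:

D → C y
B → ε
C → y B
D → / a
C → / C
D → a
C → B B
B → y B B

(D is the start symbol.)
{ [B → . y B B], [B → .], [C → . / C], [C → . B B], [C → . y B], [D → . / a], [D → . C y], [D → . a], [D' → . D] }

First, augment the grammar with D' → D
I₀ = CLOSURE({ [D' → . D] }):
  [D' → . D] has the dot before D: add [D → . C y], [D → . / a], [D → . a]
  [D → . C y] has the dot before C: add [C → . y B], [C → . / C], [C → . B B]
  [C → . B B] has the dot before B: add [B → .], [B → . y B B]
No further items can be added.

I₀ = { [B → . y B B], [B → .], [C → . / C], [C → . B B], [C → . y B], [D → . / a], [D → . C y], [D → . a], [D' → . D] }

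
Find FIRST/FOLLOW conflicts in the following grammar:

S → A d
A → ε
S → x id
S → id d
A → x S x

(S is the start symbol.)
No FIRST/FOLLOW conflicts.

A FIRST/FOLLOW conflict occurs when a non-terminal N has a nullable alternative N → β (β ⇒* ε) and another alternative N → α with FIRST(α) ∩ FOLLOW(N) ≠ ∅: on such a lookahead the parser cannot decide between expanding α and letting N vanish via β.

Nullable non-terminals: A.

A: nullable alternative(s) A → ε; FOLLOW(A) = { 'd' }
  A → ε: FIRST \ {ε} = { } — this is the only nullable alternative, skip
  A → x S x: FIRST \ {ε} = { 'x' } — disjoint from FOLLOW(A)

S has no nullable alternative, so no FIRST/FOLLOW check is needed there.

No FIRST/FOLLOW conflicts found.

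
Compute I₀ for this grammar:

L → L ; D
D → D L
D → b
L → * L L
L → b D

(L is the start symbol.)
First, augment the grammar with L' → L
I₀ = CLOSURE({ [L' → . L] }):
  [L' → . L] has the dot before L: add [L → . L ; D], [L → . * L L], [L → . b D]
No further items can be added.

I₀ = { [L → . * L L], [L → . L ; D], [L → . b D], [L' → . L] }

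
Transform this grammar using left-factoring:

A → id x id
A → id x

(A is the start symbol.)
Left-factoring transforms A → αβ₁ | αβ₂ into A → αA' and A' → β₁ | β₂
(α is the longest common prefix among the alternatives). Repeat until
no nonterminal has two alternatives with a common prefix.

Round 1: A has alternatives sharing prefix 'id x'. Introduce A': A → id x A'
  Add: A' → id
  Add: A' → ε

No remaining common prefixes — done.

Resulting grammar:
A → id x A'
A' → id
A' → ε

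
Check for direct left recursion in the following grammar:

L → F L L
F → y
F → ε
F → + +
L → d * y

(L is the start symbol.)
Direct left recursion occurs when N → N α for some non-terminal N (the right-hand side begins with the left-hand side itself).

L → F L L: starts with F
F → y: starts with y
F → ε: starts with ε
F → + +: starts with '+'
L → d * y: starts with d

No direct left recursion found.

Answer: No direct left recursion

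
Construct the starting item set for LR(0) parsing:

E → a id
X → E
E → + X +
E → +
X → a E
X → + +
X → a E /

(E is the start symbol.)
{ [E → . + X +], [E → . +], [E → . a id], [E' → . E] }

First, augment the grammar with E' → E
I₀ = CLOSURE({ [E' → . E] }):
  [E' → . E] has the dot before E: add [E → . a id], [E → . + X +], [E → . +]
No further items can be added.

I₀ = { [E → . + X +], [E → . +], [E → . a id], [E' → . E] }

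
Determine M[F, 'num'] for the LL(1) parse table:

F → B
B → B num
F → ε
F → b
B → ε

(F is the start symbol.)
F → B

To find M[F, 'num'], we find productions for F where 'num' is in the predict set (PREDICT(N → α) = (FIRST(α) \ {ε}) ∪ (FOLLOW(N) if α ⇒* ε)).

Relevant sets:
  FIRST(B) = { 'num', ε }
  FOLLOW(F) = { $ }

F → B: PREDICT = { $, 'num' }
  'num' is in predict set, so this production goes in M[F, 'num']
F → ε: PREDICT = { $ }
F → b: PREDICT = { 'b' }

M[F, 'num'] = F → B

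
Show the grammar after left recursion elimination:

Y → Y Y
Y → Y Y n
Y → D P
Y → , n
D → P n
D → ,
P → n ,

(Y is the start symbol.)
Y → D P Y'
Y → , n Y'
Y' → Y Y'
Y' → Y n Y'
Y' → ε
D → P n
D → ,
P → n ,

Y is directly left-recursive. The standard transformation for
  A → A α₁ | ... | A α_m | β₁ | ... | β_n
is
  A  → β₁ A' | ... | β_n A'
  A' → α₁ A' | ... | α_m A' | ε

Y → D P becomes Y → D P Y'
Y → , n becomes Y → , n Y'
Y → Y Y becomes Y' → Y Y'
Y → Y Y n becomes Y' → Y n Y'
Add Y' → ε

Productions for other non-terminals are unchanged:
  D → P n
  D → ,
  P → n ,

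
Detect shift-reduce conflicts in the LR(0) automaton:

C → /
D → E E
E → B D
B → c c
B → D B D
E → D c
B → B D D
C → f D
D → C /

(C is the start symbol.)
Augment with C' → C and build the canonical LR(0) collection (I0 = CLOSURE({[C' → . C]}), then GOTO on every symbol after a dot until no new states appear). It has 18 states:
  I0: { [C → . /], [C → . f D], [C' → . C] }  — shift
  I1: { [C → / .] }  — reduce
  I2: { [C' → C .] }  — accept
  I3: { [B → . B D D], [B → . D B D], [B → . c c], [C → . /], [C → . f D], [C → f . D], [D → . C /], [D → . E E], [E → . B D], [E → . D c] }  — shift
  I4: { [B → . B D D], [B → . D B D], [B → . c c], [B → B . D D], [C → . /], [C → . f D], [D → . C /], [D → . E E], [E → . B D], [E → . D c], [E → B . D] }  — shift
  I5: { [D → C . /] }  — shift
  I6: { [B → . B D D], [B → . D B D], [B → . c c], [B → D . B D], [C → . /], [C → . f D], [C → f D .], [D → . C /], [D → . E E], [E → . B D], [E → . D c], [E → D . c] }  — shift, reduce
  I7: { [B → . B D D], [B → . D B D], [B → . c c], [C → . /], [C → . f D], [D → . C /], [D → . E E], [D → E . E], [E → . B D], [E → . D c] }  — shift
  I8: { [B → c . c] }  — shift
  I9: { [B → c c .] }  — reduce
  I10: { [B → . B D D], [B → . D B D], [B → . c c], [B → D . B D], [C → . /], [C → . f D], [D → . C /], [D → . E E], [E → . B D], [E → . D c], [E → D . c] }  — shift
  I11: { [B → . B D D], [B → . D B D], [B → . c c], [C → . /], [C → . f D], [D → . C /], [D → . E E], [D → E . E], [D → E E .], [E → . B D], [E → . D c] }  — shift, reduce
  I12: { [B → . B D D], [B → . D B D], [B → . c c], [B → B . D D], [B → D B . D], [C → . /], [C → . f D], [D → . C /], [D → . E E], [E → . B D], [E → . D c], [E → B . D] }  — shift
  I13: { [B → c . c], [E → D c .] }  — shift, reduce
  I14: { [B → . B D D], [B → . D B D], [B → . c c], [B → B D . D], [B → D . B D], [B → D B D .], [C → . /], [C → . f D], [D → . C /], [D → . E E], [E → . B D], [E → . D c], [E → B D .], [E → D . c] }  — shift, 2 reduces
  I15: { [B → . B D D], [B → . D B D], [B → . c c], [B → B D D .], [B → D . B D], [C → . /], [C → . f D], [D → . C /], [D → . E E], [E → . B D], [E → . D c], [E → D . c] }  — shift, reduce
  I16: { [D → C / .] }  — reduce
  I17: { [B → . B D D], [B → . D B D], [B → . c c], [B → B D . D], [B → D . B D], [C → . /], [C → . f D], [D → . C /], [D → . E E], [E → . B D], [E → . D c], [E → B D .], [E → D . c] }  — shift, reduce

I6 contains reduce item [C → f D .] and shift items [B → . c c], [C → . /], [C → . f D], [E → D . c] — shift-reduce conflict.
I11 contains reduce item [D → E E .] and shift items [B → . c c], [C → . /], [C → . f D] — shift-reduce conflict.
I13 contains reduce item [E → D c .] and shift item [B → c . c] — shift-reduce conflict.
I14 contains reduce items [B → D B D .], [E → B D .] and shift items [B → . c c], [C → . /], [C → . f D], [E → D . c] — shift-reduce conflict.
I15 contains reduce item [B → B D D .] and shift items [B → . c c], [C → . /], [C → . f D], [E → D . c] — shift-reduce conflict.
I17 contains reduce item [E → B D .] and shift items [B → . c c], [C → . /], [C → . f D], [E → D . c] — shift-reduce conflict.

Answer: Yes — I6: [C → f D .] vs [B → . c c]; I11: [D → E E .] vs [B → . c c]; I13: [E → D c .] vs [B → c . c]; I14: [B → D B D .] vs [B → . c c]; I15: [B → B D D .] vs [B → . c c]; I17: [E → B D .] vs [B → . c c]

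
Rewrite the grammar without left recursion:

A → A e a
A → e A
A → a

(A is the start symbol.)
A is directly left-recursive. The standard transformation for
  A → A α₁ | ... | A α_m | β₁ | ... | β_n
is
  A  → β₁ A' | ... | β_n A'
  A' → α₁ A' | ... | α_m A' | ε

A → e A becomes A → e A A'
A → a becomes A → a A'
A → A e a becomes A' → e a A'
Add A' → ε

Resulting grammar:
A → e A A'
A → a A'
A' → e a A'
A' → ε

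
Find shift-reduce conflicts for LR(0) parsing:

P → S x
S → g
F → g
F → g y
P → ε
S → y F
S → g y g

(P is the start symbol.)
Yes — I0: [P → .] vs [S → . g]; I3: [S → g .] vs [S → g . y g]; I6: [F → g .] vs [F → g . y]

A shift-reduce conflict occurs when an LR(0) state has both:
  - a complete (reduce) item [A → α .] (dot at the end), and
  - a shift item [B → β . c γ] (dot before a terminal).

Augment with P' → P and build the canonical LR(0) collection (I0 = CLOSURE({[P' → . P]}), then GOTO on every symbol after a dot until no new states appear). It has 11 states:
  I0: { [P → . S x], [P → .], [P' → . P], [S → . g y g], [S → . g], [S → . y F] }  — shift, reduce
  I1: { [P' → P .] }  — accept
  I2: { [P → S . x] }  — shift
  I3: { [S → g . y g], [S → g .] }  — shift, reduce
  I4: { [F → . g y], [F → . g], [S → y . F] }  — shift
  I5: { [S → y F .] }  — reduce
  I6: { [F → g . y], [F → g .] }  — shift, reduce
  I7: { [F → g y .] }  — reduce
  I8: { [S → g y . g] }  — shift
  I9: { [S → g y g .] }  — reduce
  I10: { [P → S x .] }  — reduce

I0 contains reduce item [P → .] and shift items [S → . g], [S → . g y g], [S → . y F] — shift-reduce conflict.
I3 contains reduce item [S → g .] and shift item [S → g . y g] — shift-reduce conflict.
I6 contains reduce item [F → g .] and shift item [F → g . y] — shift-reduce conflict.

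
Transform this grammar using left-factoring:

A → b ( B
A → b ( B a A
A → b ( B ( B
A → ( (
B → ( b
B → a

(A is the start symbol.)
Left-factoring transforms A → αβ₁ | αβ₂ into A → αA' and A' → β₁ | β₂
(α is the longest common prefix among the alternatives). Repeat until
no nonterminal has two alternatives with a common prefix.

Round 1: A has alternatives sharing prefix 'b ( B'. Introduce A': A → b ( B A'
  Add: A' → ε
  Add: A' → a A
  Add: A' → ( B

No remaining common prefixes — done.

Resulting grammar:
A → b ( B A'
A' → ε
A' → a A
A' → ( B
A → ( (
B → ( b
B → a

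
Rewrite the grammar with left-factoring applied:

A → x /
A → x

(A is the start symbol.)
Left-factoring transforms A → αβ₁ | αβ₂ into A → αA' and A' → β₁ | β₂
(α is the longest common prefix among the alternatives). Repeat until
no nonterminal has two alternatives with a common prefix.

Round 1: A has alternatives sharing prefix 'x'. Introduce A': A → x A'
  Add: A' → /
  Add: A' → ε

No remaining common prefixes — done.

Resulting grammar:
A → x A'
A' → /
A' → ε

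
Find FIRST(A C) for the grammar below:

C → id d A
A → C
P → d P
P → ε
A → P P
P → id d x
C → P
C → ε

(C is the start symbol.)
{ 'd', 'id', ε }

FIRST sets of the non-terminals involved (from the grammar, by fixed-point iteration):
  FIRST(A) = { 'd', 'id', ε }
  FIRST(C) = { 'd', 'id', ε }

To compute FIRST(A C), process the symbols left to right:
Symbol A is a non-terminal. Add FIRST(A) \ {ε} = { 'd', 'id' }
A is nullable (ε ∈ FIRST(A)), continue to the next symbol.
Symbol C is a non-terminal. Add FIRST(C) \ {ε} = { 'd', 'id' }
C is nullable (ε ∈ FIRST(C)), continue to the next symbol.
All symbols are nullable, so ε is in the result.
FIRST(A C) = { 'd', 'id', ε }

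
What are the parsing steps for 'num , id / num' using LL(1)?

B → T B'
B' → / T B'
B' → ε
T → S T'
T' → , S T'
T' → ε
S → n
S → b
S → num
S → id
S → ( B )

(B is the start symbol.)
LL(1) parsing maintains a stack (initially the start symbol over $) and the input. At each step: if the stack top is a terminal, match it against the current input token; if it is a non-terminal N, replace it with the RHS of M[N, lookahead] (the unique production whose predict set contains the lookahead).

Stack is shown with the top on the left.

Stack        Input             Action
-------------------------------------
B $          num , id / num $  output B → T B'
T B' $       num , id / num $  output T → S T'
S T' B' $    num , id / num $  output S → num
num T' B' $  num , id / num $  match 'num'
T' B' $      , id / num $      output T' → , S T'
, S T' B' $  , id / num $      match ','
S T' B' $    id / num $        output S → id
id T' B' $   id / num $        match 'id'
T' B' $      / num $           output T' → ε
B' $         / num $           output B' → / T B'
/ T B' $     / num $           match '/'
T B' $       num $             output T → S T'
S T' B' $    num $             output S → num
num T' B' $  num $             match 'num'
T' B' $      $                 output T' → ε
B' $         $                 output B' → ε
$            $                 accept

The string is accepted.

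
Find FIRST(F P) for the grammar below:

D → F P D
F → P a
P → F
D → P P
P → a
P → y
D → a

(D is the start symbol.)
FIRST sets of the non-terminals involved (from the grammar, by fixed-point iteration):
  FIRST(F) = { 'a', 'y' }

To compute FIRST(F P), process the symbols left to right:
Symbol F is a non-terminal. Add FIRST(F) \ {ε} = { 'a', 'y' }
F is not nullable (ε ∉ FIRST(F)), so stop here.
FIRST(F P) = { 'a', 'y' }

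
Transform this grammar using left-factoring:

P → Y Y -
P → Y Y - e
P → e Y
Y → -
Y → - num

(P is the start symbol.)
Left-factoring transforms A → αβ₁ | αβ₂ into A → αA' and A' → β₁ | β₂
(α is the longest common prefix among the alternatives). Repeat until
no nonterminal has two alternatives with a common prefix.

Round 1: P has alternatives sharing prefix 'Y Y -'. Introduce P': P → Y Y - P'
  Add: P' → ε
  Add: P' → e

Round 2: Y has alternatives sharing prefix '-'. Introduce Y': Y → - Y'
  Add: Y' → ε
  Add: Y' → num

No remaining common prefixes — done.

Resulting grammar:
P → Y Y - P'
P' → ε
P' → e
P → e Y
Y → - Y'
Y' → ε
Y' → num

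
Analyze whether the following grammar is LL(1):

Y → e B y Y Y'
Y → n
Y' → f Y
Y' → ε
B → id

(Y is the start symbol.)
No. Predict set conflict for Y': { 'f' }

Relevant sets:
  FOLLOW(Y') = { $, 'f' }

For Y:
  PREDICT(Y → e B y Y Y') = { 'e' }
  PREDICT(Y → n) = { 'n' }
For Y':
  PREDICT(Y' → f Y) = { 'f' }
  PREDICT(Y' → ε) = { $, 'f' }
B has a single production, so nothing to check there.

Conflict found: Predict set conflict for Y': { 'f' }
The grammar is NOT LL(1).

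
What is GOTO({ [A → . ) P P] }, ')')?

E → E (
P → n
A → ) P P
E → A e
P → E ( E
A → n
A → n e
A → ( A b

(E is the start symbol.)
GOTO(I, ')') = CLOSURE({ [A → αX.β] : [A → α.Xβ] ∈ I, X = ')' })

Items with dot before ')', with the dot advanced:
  [A → . ) P P] → [A → ) . P P]
Closure of the advanced items:
  [A → ) . P P] has the dot before P: add [P → . n], [P → . E ( E]
  [P → . E ( E] has the dot before E: add [E → . E (], [E → . A e]
  [E → . A e] has the dot before A: add [A → . ) P P], [A → . n], [A → . n e], [A → . ( A b]

GOTO = { [A → ) . P P], [A → . ( A b], [A → . ) P P], [A → . n e], [A → . n], [E → . A e], [E → . E (], [P → . E ( E], [P → . n] }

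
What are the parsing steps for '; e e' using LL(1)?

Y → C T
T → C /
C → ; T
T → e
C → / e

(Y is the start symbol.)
Stack is shown with the top on the left.

Stack    Input    Action
------------------------
Y $      ; e e $  output Y → C T
C T $    ; e e $  output C → ; T
; T T $  ; e e $  match ';'
T T $    e e $    output T → e
e T $    e e $    match 'e'
T $      e $      output T → e
e $      e $      match 'e'
$        $        accept

The string is accepted.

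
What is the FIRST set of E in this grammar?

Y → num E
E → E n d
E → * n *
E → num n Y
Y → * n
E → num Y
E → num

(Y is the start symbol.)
{ '*', 'num' }

From E → E n d:
  - E is the symbol being defined: contributes nothing new
    E is not nullable, so stop
From E → * n *:
  - '*' is a terminal: add '*' and stop
From E → num n Y:
  - num is a terminal: add 'num' and stop
From E → num Y:
  - num is a terminal: add 'num' and stop
From E → num:
  - num is a terminal: add 'num' and stop

Collecting: FIRST(E) = { '*', 'num' }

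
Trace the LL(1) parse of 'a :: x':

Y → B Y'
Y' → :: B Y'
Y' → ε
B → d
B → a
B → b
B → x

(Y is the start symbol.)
LL(1) parsing maintains a stack (initially the start symbol over $) and the input. At each step: if the stack top is a terminal, match it against the current input token; if it is a non-terminal N, replace it with the RHS of M[N, lookahead] (the unique production whose predict set contains the lookahead).

Stack is shown with the top on the left.

Stack      Input     Action
---------------------------
Y $        a :: x $  output Y → B Y'
B Y' $     a :: x $  output B → a
a Y' $     a :: x $  match 'a'
Y' $       :: x $    output Y' → :: B Y'
:: B Y' $  :: x $    match '::'
B Y' $     x $       output B → x
x Y' $     x $       match 'x'
Y' $       $         output Y' → ε
$          $         accept

The string is accepted.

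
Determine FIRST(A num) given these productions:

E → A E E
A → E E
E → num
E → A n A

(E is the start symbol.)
{ 'num' }

FIRST sets of the non-terminals involved (from the grammar, by fixed-point iteration):
  FIRST(A) = { 'num' }

To compute FIRST(A num), process the symbols left to right:
Symbol A is a non-terminal. Add FIRST(A) \ {ε} = { 'num' }
A is not nullable (ε ∉ FIRST(A)), so stop here.
FIRST(A num) = { 'num' }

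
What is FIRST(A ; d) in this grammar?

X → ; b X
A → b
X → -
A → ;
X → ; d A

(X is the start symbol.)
{ ';', 'b' }

FIRST sets of the non-terminals involved (from the grammar, by fixed-point iteration):
  FIRST(A) = { ';', 'b' }

To compute FIRST(A ; d), process the symbols left to right:
Symbol A is a non-terminal. Add FIRST(A) \ {ε} = { ';', 'b' }
A is not nullable (ε ∉ FIRST(A)), so stop here.
FIRST(A ; d) = { ';', 'b' }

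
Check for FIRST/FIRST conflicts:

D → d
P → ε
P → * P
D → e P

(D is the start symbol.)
No FIRST/FIRST conflicts.

Productions for D:
  D → d: FIRST = { 'd' }
  D → e P: FIRST = { 'e' }
Productions for P:
  P → ε: FIRST = { ε }
  P → * P: FIRST = { '*' }

All alternatives of each non-terminal have pairwise disjoint FIRST sets.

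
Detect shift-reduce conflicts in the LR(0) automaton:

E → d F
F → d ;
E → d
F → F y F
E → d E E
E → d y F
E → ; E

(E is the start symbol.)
Yes — I3: [E → d .] vs [E → . ; E]; I5: [E → d F .] vs [F → F . y F]; I6: [E → d .] vs [E → . ; E]; I8: [E → d y F .] vs [F → F . y F]; I12: [F → F y F .] vs [F → F . y F]; I13: [F → d ; .] vs [E → . ; E]

Augment with E' → E and build the canonical LR(0) collection (I0 = CLOSURE({[E' → . E]}), then GOTO on every symbol after a dot until no new states appear). It has 16 states:
  I0: { [E → . ; E], [E → . d E E], [E → . d F], [E → . d y F], [E → . d], [E' → . E] }  — shift
  I1: { [E → . ; E], [E → . d E E], [E → . d F], [E → . d y F], [E → . d], [E → ; . E] }  — shift
  I2: { [E' → E .] }  — accept
  I3: { [E → . ; E], [E → . d E E], [E → . d F], [E → . d y F], [E → . d], [E → d . E E], [E → d . F], [E → d . y F], [E → d .], [F → . F y F], [F → . d ;] }  — shift, reduce
  I4: { [E → . ; E], [E → . d E E], [E → . d F], [E → . d y F], [E → . d], [E → d E . E] }  — shift
  I5: { [E → d F .], [F → F . y F] }  — shift, reduce
  I6: { [E → . ; E], [E → . d E E], [E → . d F], [E → . d y F], [E → . d], [E → d . E E], [E → d . F], [E → d . y F], [E → d .], [F → . F y F], [F → . d ;], [F → d . ;] }  — shift, reduce
  I7: { [E → d y . F], [F → . F y F], [F → . d ;] }  — shift
  I8: { [E → d y F .], [F → F . y F] }  — shift, reduce
  I9: { [F → d . ;] }  — shift
  I10: { [F → d ; .] }  — reduce
  I11: { [F → . F y F], [F → . d ;], [F → F y . F] }  — shift
  I12: { [F → F . y F], [F → F y F .] }  — shift, reduce
  I13: { [E → . ; E], [E → . d E E], [E → . d F], [E → . d y F], [E → . d], [E → ; . E], [F → d ; .] }  — shift, reduce
  I14: { [E → ; E .] }  — reduce
  I15: { [E → d E E .] }  — reduce

I3 contains reduce item [E → d .] and shift items [E → . ; E], [E → . d], [E → . d E E], [E → . d F], [E → . d y F], [E → d . y F], [F → . d ;] — shift-reduce conflict.
I5 contains reduce item [E → d F .] and shift item [F → F . y F] — shift-reduce conflict.
I6 contains reduce item [E → d .] and shift items [E → . ; E], [E → . d], [E → . d E E], [E → . d F], [E → . d y F], [E → d . y F], [F → . d ;], [F → d . ;] — shift-reduce conflict.
I8 contains reduce item [E → d y F .] and shift item [F → F . y F] — shift-reduce conflict.
I12 contains reduce item [F → F y F .] and shift item [F → F . y F] — shift-reduce conflict.
I13 contains reduce item [F → d ; .] and shift items [E → . ; E], [E → . d], [E → . d E E], [E → . d F], [E → . d y F] — shift-reduce conflict.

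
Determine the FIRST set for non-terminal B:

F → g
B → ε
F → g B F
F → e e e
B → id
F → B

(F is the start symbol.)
{ 'id', ε }

From B → ε:
  - ε-production, so ε ∈ FIRST(B)
From B → id:
  - id is a terminal: add 'id' and stop

Collecting: FIRST(B) = { 'id', ε }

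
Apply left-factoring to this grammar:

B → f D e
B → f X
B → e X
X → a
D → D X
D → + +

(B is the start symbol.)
B → f B'
B' → D e
B' → X
B → e X
X → a
D → D X
D → + +

Left-factoring transforms A → αβ₁ | αβ₂ into A → αA' and A' → β₁ | β₂
(α is the longest common prefix among the alternatives). Repeat until
no nonterminal has two alternatives with a common prefix.

Round 1: B has alternatives sharing prefix 'f'. Introduce B': B → f B'
  Add: B' → D e
  Add: B' → X

No remaining common prefixes — done.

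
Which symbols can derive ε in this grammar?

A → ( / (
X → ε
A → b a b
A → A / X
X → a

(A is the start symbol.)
{ 'X' }

ε-productions: X → ε
So X is immediately nullable.
No further non-terminal can be added: every production for the remaining non-terminals contains a terminal or a non-nullable non-terminal.
Nullable = { 'X' }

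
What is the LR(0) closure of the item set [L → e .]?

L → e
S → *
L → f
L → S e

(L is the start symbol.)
{ [L → e .] }

Start with: [L → e .]
The dot is at the end, so nothing is added.

CLOSURE = { [L → e .] }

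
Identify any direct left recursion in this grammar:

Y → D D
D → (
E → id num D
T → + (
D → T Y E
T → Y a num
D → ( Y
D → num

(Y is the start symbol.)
Y → D D: starts with D
D → (: starts with '('
E → id num D: starts with id
T → + (: starts with '+'
D → T Y E: starts with T
T → Y a num: starts with Y
D → ( Y: starts with '('
D → num: starts with num

No direct left recursion found.

Answer: No direct left recursion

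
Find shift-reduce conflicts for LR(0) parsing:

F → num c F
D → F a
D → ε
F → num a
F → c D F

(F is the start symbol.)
A shift-reduce conflict occurs when an LR(0) state has both:
  - a complete (reduce) item [A → α .] (dot at the end), and
  - a shift item [B → β . c γ] (dot before a terminal).

Augment with F' → F and build the canonical LR(0) collection (I0 = CLOSURE({[F' → . F]}), then GOTO on every symbol after a dot until no new states appear). It has 11 states:
  I0: { [F → . c D F], [F → . num a], [F → . num c F], [F' → . F] }  — shift
  I1: { [F' → F .] }  — accept
  I2: { [D → . F a], [D → .], [F → . c D F], [F → . num a], [F → . num c F], [F → c . D F] }  — shift, reduce
  I3: { [F → num . a], [F → num . c F] }  — shift
  I4: { [F → num a .] }  — reduce
  I5: { [F → . c D F], [F → . num a], [F → . num c F], [F → num c . F] }  — shift
  I6: { [F → num c F .] }  — reduce
  I7: { [F → . c D F], [F → . num a], [F → . num c F], [F → c D . F] }  — shift
  I8: { [D → F . a] }  — shift
  I9: { [D → F a .] }  — reduce
  I10: { [F → c D F .] }  — reduce

I2 contains reduce item [D → .] and shift items [F → . c D F], [F → . num a], [F → . num c F] — shift-reduce conflict.

Answer: Yes — I2: [D → .] vs [F → . c D F]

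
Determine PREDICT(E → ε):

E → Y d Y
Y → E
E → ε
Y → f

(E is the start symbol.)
PREDICT(E → ε) = (FIRST(RHS) \ {ε}) ∪ (FOLLOW(E) if ε ∈ FIRST(RHS), i.e. RHS ⇒* ε)
The right-hand side is ε (FIRST(ε) = { ε }), so the predict set is FOLLOW(E) = { $, 'd' }
PREDICT(E → ε) = { $, 'd' }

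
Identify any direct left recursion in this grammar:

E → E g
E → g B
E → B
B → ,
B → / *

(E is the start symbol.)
E → E g: LEFT RECURSIVE (starts with E)
E → g B: starts with g
E → B: starts with B
B → ,: starts with ','
B → / *: starts with '/'

The grammar has direct left recursion on: E.

Answer: Yes, E is left-recursive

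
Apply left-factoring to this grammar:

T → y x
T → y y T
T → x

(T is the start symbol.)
Left-factoring transforms A → αβ₁ | αβ₂ into A → αA' and A' → β₁ | β₂
(α is the longest common prefix among the alternatives). Repeat until
no nonterminal has two alternatives with a common prefix.

Round 1: T has alternatives sharing prefix 'y'. Introduce T': T → y T'
  Add: T' → x
  Add: T' → y T

No remaining common prefixes — done.

Resulting grammar:
T → y T'
T' → x
T' → y T
T → x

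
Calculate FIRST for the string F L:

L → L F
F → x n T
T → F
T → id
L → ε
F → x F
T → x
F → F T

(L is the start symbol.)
{ 'x' }

FIRST sets of the non-terminals involved (from the grammar, by fixed-point iteration):
  FIRST(F) = { 'x' }

To compute FIRST(F L), process the symbols left to right:
Symbol F is a non-terminal. Add FIRST(F) \ {ε} = { 'x' }
F is not nullable (ε ∉ FIRST(F)), so stop here.
FIRST(F L) = { 'x' }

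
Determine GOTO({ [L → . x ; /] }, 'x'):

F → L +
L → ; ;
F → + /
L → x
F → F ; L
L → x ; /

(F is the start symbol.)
GOTO(I, 'x') = CLOSURE({ [A → αX.β] : [A → α.Xβ] ∈ I, X = 'x' })

Items with dot before 'x', with the dot advanced:
  [L → . x ; /] → [L → x . ; /]
Closure adds nothing (no advanced item has the dot before a non-terminal).

GOTO = { [L → x . ; /] }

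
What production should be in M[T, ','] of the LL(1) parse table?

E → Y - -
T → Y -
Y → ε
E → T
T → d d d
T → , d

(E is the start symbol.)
To find M[T, ','], we find productions for T where ',' is in the predict set (PREDICT(N → α) = (FIRST(α) \ {ε}) ∪ (FOLLOW(N) if α ⇒* ε)).

Relevant sets:
  FIRST(Y) = { ε }

T → Y -: PREDICT = { '-' }
T → d d d: PREDICT = { 'd' }
T → , d: PREDICT = { ',' }
  ',' is in predict set, so this production goes in M[T, ',']

M[T, ','] = T → , d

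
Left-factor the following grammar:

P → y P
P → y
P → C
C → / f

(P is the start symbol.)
Left-factoring transforms A → αβ₁ | αβ₂ into A → αA' and A' → β₁ | β₂
(α is the longest common prefix among the alternatives). Repeat until
no nonterminal has two alternatives with a common prefix.

Round 1: P has alternatives sharing prefix 'y'. Introduce P': P → y P'
  Add: P' → P
  Add: P' → ε

No remaining common prefixes — done.

Resulting grammar:
P → y P'
P' → P
P' → ε
P → C
C → / f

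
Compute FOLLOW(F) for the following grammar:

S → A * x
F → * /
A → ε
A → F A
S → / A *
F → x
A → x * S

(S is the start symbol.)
{ '*', 'x' }

To compute FOLLOW(F), find every occurrence of F on a right-hand side N → α F β: add FIRST(β) \ {ε}, and if β is empty or nullable also add FOLLOW(N). Iterate to a fixed point.

In A → F A: F is followed by A, add FIRST(A) \ {ε} = { '*', 'x' }
  A is nullable, so also add FOLLOW(A)

The FOLLOW sets referred to above (computed the same way, to a fixed point):
  FOLLOW(A) = { '*' }

Taking the union: FOLLOW(F) = { '*', 'x' }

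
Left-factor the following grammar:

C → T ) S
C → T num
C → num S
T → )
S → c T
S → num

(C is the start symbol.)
Left-factoring transforms A → αβ₁ | αβ₂ into A → αA' and A' → β₁ | β₂
(α is the longest common prefix among the alternatives). Repeat until
no nonterminal has two alternatives with a common prefix.

Round 1: C has alternatives sharing prefix 'T'. Introduce C': C → T C'
  Add: C' → ) S
  Add: C' → num

No remaining common prefixes — done.

Resulting grammar:
C → T C'
C' → ) S
C' → num
C → num S
T → )
S → c T
S → num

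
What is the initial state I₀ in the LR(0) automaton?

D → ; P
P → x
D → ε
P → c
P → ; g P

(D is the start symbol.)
{ [D → . ; P], [D → .], [D' → . D] }

First, augment the grammar with D' → D
I₀ = CLOSURE({ [D' → . D] }):
  [D' → . D] has the dot before D: add [D → . ; P], [D → .]
No further items can be added.

I₀ = { [D → . ; P], [D → .], [D' → . D] }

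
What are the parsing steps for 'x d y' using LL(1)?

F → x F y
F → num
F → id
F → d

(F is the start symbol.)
Stack is shown with the top on the left.

Stack    Input    Action
------------------------
F $      x d y $  output F → x F y
x F y $  x d y $  match 'x'
F y $    d y $    output F → d
d y $    d y $    match 'd'
y $      y $      match 'y'
$        $        accept

The string is accepted.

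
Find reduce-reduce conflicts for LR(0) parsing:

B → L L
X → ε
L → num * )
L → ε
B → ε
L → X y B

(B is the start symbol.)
Augment with B' → B and build the canonical LR(0) collection (I0 = CLOSURE({[B' → . B]}), then GOTO on every symbol after a dot until no new states appear). It has 10 states:
  I0: { [B → . L L], [B → .], [B' → . B], [L → . X y B], [L → . num * )], [L → .], [X → .] }  — shift, 3 reduces
  I1: { [B' → B .] }  — accept
  I2: { [B → L . L], [L → . X y B], [L → . num * )], [L → .], [X → .] }  — shift, 2 reduces
  I3: { [L → X . y B] }  — shift
  I4: { [L → num . * )] }  — shift
  I5: { [L → num * . )] }  — shift
  I6: { [L → num * ) .] }  — reduce
  I7: { [B → . L L], [B → .], [L → . X y B], [L → . num * )], [L → .], [L → X y . B], [X → .] }  — shift, 3 reduces
  I8: { [L → X y B .] }  — reduce
  I9: { [B → L L .] }  — reduce

I0 contains complete items [B → .], [L → .], [X → .] — reduce-reduce conflict.
I2 contains complete items [L → .], [X → .] — reduce-reduce conflict.
I7 contains complete items [B → .], [L → .], [X → .] — reduce-reduce conflict.

Answer: Yes — I0: [B → .] vs [L → .]; I2: [L → .] vs [X → .]; I7: [B → .] vs [L → .]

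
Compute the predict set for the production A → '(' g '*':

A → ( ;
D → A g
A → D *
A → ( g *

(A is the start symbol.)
PREDICT(A → '(' g '*') = (FIRST(RHS) \ {ε}) ∪ (FOLLOW(A) if ε ∈ FIRST(RHS), i.e. RHS ⇒* ε)
FIRST('(' g '*') = { '(' }
ε ∉ FIRST('(' g '*'), so FOLLOW(A) is not added.
PREDICT(A → '(' g '*') = { '(' }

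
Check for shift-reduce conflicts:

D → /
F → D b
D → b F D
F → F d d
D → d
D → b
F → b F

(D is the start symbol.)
Yes — I3: [D → b .] vs [D → . /]; I7: [D → b .] vs [D → . /]; I8: [F → b F .] vs [D → . /]; I10: [D → d .] vs [F → F d . d]

A shift-reduce conflict occurs when an LR(0) state has both:
  - a complete (reduce) item [A → α .] (dot at the end), and
  - a shift item [B → β . c γ] (dot before a terminal).

Augment with D' → D and build the canonical LR(0) collection (I0 = CLOSURE({[D' → . D]}), then GOTO on every symbol after a dot until no new states appear). It has 13 states:
  I0: { [D → . /], [D → . b F D], [D → . b], [D → . d], [D' → . D] }  — shift
  I1: { [D → / .] }  — reduce
  I2: { [D' → D .] }  — accept
  I3: { [D → . /], [D → . b F D], [D → . b], [D → . d], [D → b . F D], [D → b .], [F → . D b], [F → . F d d], [F → . b F] }  — shift, reduce
  I4: { [D → d .] }  — reduce
  I5: { [F → D . b] }  — shift
  I6: { [D → . /], [D → . b F D], [D → . b], [D → . d], [D → b F . D], [F → F . d d] }  — shift
  I7: { [D → . /], [D → . b F D], [D → . b], [D → . d], [D → b . F D], [D → b .], [F → . D b], [F → . F d d], [F → . b F], [F → b . F] }  — shift, reduce
  I8: { [D → . /], [D → . b F D], [D → . b], [D → . d], [D → b F . D], [F → F . d d], [F → b F .] }  — shift, reduce
  I9: { [D → b F D .] }  — reduce
  I10: { [D → d .], [F → F d . d] }  — shift, reduce
  I11: { [F → F d d .] }  — reduce
  I12: { [F → D b .] }  — reduce

I3 contains reduce item [D → b .] and shift items [D → . /], [D → . b], [D → . b F D], [D → . d], [F → . b F] — shift-reduce conflict.
I7 contains reduce item [D → b .] and shift items [D → . /], [D → . b], [D → . b F D], [D → . d], [F → . b F] — shift-reduce conflict.
I8 contains reduce item [F → b F .] and shift items [D → . /], [D → . b], [D → . b F D], [D → . d], [F → F . d d] — shift-reduce conflict.
I10 contains reduce item [D → d .] and shift item [F → F d . d] — shift-reduce conflict.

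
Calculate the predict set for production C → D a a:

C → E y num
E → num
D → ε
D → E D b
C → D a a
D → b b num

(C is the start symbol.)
{ 'a', 'b', 'num' }

PREDICT(C → D a a) = (FIRST(RHS) \ {ε}) ∪ (FOLLOW(C) if ε ∈ FIRST(RHS), i.e. RHS ⇒* ε)
FIRST(D) = { 'b', 'num', ε }
FIRST(D a a) = { 'a', 'b', 'num' }
ε ∉ FIRST(D a a), so FOLLOW(C) is not added.
PREDICT(C → D a a) = { 'a', 'b', 'num' }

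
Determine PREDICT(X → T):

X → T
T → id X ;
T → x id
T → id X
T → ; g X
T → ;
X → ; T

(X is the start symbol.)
PREDICT(X → T) = (FIRST(RHS) \ {ε}) ∪ (FOLLOW(X) if ε ∈ FIRST(RHS), i.e. RHS ⇒* ε)
FIRST(T) = { ';', 'id', 'x' }
FIRST(T) = { ';', 'id', 'x' }
ε ∉ FIRST(T), so FOLLOW(X) is not added.
PREDICT(X → T) = { ';', 'id', 'x' }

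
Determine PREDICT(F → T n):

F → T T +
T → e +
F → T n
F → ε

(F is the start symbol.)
{ 'e' }

PREDICT(F → T n) = (FIRST(RHS) \ {ε}) ∪ (FOLLOW(F) if ε ∈ FIRST(RHS), i.e. RHS ⇒* ε)
FIRST(T) = { 'e' }
FIRST(T n) = { 'e' }
ε ∉ FIRST(T n), so FOLLOW(F) is not added.
PREDICT(F → T n) = { 'e' }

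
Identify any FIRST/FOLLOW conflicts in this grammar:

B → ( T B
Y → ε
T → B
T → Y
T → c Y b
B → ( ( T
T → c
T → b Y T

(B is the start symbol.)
Yes. T → B with FOLLOW(T) on { '(' }

Nullable non-terminals: T, Y.
FIRST sets used below: FIRST(B) = { '(' }, FIRST(Y) = { ε }

T: nullable alternative(s) T → Y; FOLLOW(T) = { $, '(' }
  T → B: FIRST \ {ε} = { '(' } — overlaps FOLLOW(T) on { '(' }: CONFLICT
  T → Y: FIRST \ {ε} = { } — this is the only nullable alternative, skip
  T → c Y b: FIRST \ {ε} = { 'c' } — disjoint from FOLLOW(T)
  T → c: FIRST \ {ε} = { 'c' } — disjoint from FOLLOW(T)
  T → b Y T: FIRST \ {ε} = { 'b' } — disjoint from FOLLOW(T)
Y has a nullable alternative but only one production, so nothing to check.

B has no nullable alternative, so no FIRST/FOLLOW check is needed there.

So the grammar has 1 FIRST/FOLLOW conflict (marked CONFLICT above).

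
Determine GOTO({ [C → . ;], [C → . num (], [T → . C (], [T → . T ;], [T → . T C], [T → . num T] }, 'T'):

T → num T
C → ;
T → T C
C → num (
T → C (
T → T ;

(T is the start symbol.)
GOTO(I, 'T') = CLOSURE({ [A → αX.β] : [A → α.Xβ] ∈ I, X = 'T' })

Items with dot before 'T', with the dot advanced:
  [T → . T ;] → [T → T . ;]
  [T → . T C] → [T → T . C]
Closure of the advanced items:
  [T → T . C] has the dot before C: add [C → . ;], [C → . num (]

GOTO = { [C → . ;], [C → . num (], [T → T . ;], [T → T . C] }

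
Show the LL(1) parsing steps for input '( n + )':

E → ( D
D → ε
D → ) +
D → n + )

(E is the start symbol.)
Stack is shown with the top on the left.

Stack    Input      Action
--------------------------
E $      ( n + ) $  output E → ( D
( D $    ( n + ) $  match '('
D $      n + ) $    output D → n + )
n + ) $  n + ) $    match 'n'
+ ) $    + ) $      match '+'
) $      ) $        match ')'
$        $          accept

The string is accepted.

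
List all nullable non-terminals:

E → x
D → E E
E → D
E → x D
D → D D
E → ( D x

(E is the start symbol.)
A non-terminal is nullable if it can derive ε (the empty string): either it has an ε-production, or it has a production whose right-hand side consists entirely of nullable non-terminals.

There are no ε-productions, so no non-terminal can derive ε.
No non-terminals are nullable.

Answer: None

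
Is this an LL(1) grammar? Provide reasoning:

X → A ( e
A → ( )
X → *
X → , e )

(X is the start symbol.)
Relevant sets:
  FIRST(A) = { '(' }

For X:
  PREDICT(X → A '(' e) = { '(' }
  PREDICT(X → '*') = { '*' }
  PREDICT(X → ',' e ')') = { ',' }
A has a single production, so nothing to check there.

All predict sets are disjoint. The grammar IS LL(1).

Answer: Yes, the grammar is LL(1).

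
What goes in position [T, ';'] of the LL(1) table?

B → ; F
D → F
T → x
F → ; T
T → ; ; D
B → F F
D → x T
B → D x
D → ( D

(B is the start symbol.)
To find M[T, ';'], we find productions for T where ';' is in the predict set (PREDICT(N → α) = (FIRST(α) \ {ε}) ∪ (FOLLOW(N) if α ⇒* ε)).

T → x: PREDICT = { 'x' }
T → ; ; D: PREDICT = { ';' }
  ';' is in predict set, so this production goes in M[T, ';']

M[T, ';'] = T → ; ; D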